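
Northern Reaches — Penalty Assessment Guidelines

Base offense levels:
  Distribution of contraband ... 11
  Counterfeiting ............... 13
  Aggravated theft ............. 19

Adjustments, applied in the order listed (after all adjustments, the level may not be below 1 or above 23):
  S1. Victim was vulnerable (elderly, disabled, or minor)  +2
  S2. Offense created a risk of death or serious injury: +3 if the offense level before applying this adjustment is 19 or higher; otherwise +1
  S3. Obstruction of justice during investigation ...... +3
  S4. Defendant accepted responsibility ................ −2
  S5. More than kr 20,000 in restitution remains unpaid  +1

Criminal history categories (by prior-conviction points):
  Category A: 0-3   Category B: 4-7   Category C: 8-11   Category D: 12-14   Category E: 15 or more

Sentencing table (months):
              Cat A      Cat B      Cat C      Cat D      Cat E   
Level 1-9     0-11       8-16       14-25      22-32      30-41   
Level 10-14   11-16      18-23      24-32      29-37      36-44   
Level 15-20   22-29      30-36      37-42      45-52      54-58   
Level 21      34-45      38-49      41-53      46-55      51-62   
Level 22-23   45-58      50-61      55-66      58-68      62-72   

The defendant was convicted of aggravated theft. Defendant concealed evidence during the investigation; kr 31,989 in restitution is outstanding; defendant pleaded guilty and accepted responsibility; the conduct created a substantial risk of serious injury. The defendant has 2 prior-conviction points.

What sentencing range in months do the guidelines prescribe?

Base offense level for aggravated theft: 19.
S2 applies (level before this adjustment is 19 ≥ 19, so +3): 19 + 3 = 22.
S3 applies: 22 + 3 = 25.
S4 applies: 25 − 2 = 23.
S5 applies: 23 + 1 = 24.
Level 24 exceeds the maximum of 23; capped at 23.
Final offense level: 23.
Criminal history: 2 prior points → Category A (0-3).
Level 23 falls in the 22-23 band.
Grid: Level 22-23 × Category A = 45-58 months.

45-58 months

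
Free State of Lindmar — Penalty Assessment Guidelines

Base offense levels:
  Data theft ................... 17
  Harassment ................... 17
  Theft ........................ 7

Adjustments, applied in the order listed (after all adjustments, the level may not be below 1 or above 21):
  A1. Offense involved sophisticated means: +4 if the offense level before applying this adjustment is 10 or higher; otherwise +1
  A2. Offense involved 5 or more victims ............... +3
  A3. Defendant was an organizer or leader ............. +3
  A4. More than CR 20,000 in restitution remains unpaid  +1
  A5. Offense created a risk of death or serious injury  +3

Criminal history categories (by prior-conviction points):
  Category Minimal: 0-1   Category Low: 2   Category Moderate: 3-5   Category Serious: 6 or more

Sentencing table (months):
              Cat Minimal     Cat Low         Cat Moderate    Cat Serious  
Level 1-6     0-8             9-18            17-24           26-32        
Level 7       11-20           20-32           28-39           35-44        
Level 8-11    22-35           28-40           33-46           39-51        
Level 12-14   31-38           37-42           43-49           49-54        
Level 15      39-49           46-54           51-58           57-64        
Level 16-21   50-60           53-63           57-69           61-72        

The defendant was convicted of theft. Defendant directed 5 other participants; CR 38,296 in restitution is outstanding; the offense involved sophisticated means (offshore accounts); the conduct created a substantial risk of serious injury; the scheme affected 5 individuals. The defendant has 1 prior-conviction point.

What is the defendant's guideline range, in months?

50-60 months

Base offense level for theft: 7.
A1 applies (level before this adjustment is 7 < 10, so +1): 7 + 1 = 8.
A2 applies: 8 + 3 = 11.
A3 applies: 11 + 3 = 14.
A4 applies: 14 + 1 = 15.
A5 applies: 15 + 3 = 18.
Final offense level: 18.
Criminal history: 1 prior point → Category Minimal (0-1).
Level 18 falls in the 16-21 band.
Grid: Level 16-21 × Category Minimal = 50-60 months.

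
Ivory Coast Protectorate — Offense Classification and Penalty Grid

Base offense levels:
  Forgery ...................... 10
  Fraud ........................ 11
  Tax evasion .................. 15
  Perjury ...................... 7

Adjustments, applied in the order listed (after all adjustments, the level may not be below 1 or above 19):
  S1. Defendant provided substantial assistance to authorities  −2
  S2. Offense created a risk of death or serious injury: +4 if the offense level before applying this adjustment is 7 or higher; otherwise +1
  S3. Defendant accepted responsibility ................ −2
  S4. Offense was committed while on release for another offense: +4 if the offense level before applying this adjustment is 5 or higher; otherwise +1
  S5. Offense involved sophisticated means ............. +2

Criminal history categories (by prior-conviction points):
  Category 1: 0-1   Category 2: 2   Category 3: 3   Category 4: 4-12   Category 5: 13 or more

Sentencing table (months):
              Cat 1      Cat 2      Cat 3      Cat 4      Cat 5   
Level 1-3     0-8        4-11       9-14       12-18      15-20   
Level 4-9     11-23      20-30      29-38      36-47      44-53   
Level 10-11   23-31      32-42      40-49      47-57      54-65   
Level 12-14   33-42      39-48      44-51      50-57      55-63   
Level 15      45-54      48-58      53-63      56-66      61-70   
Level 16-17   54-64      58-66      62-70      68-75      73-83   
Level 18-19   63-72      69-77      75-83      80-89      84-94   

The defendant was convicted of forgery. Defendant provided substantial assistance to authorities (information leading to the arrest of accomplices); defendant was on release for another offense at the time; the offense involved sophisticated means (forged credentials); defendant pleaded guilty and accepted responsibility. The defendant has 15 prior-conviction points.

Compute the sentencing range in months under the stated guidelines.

Base offense level for forgery: 10.
S1 applies: 10 − 2 = 8.
S2 does not apply.
S3 applies: 8 − 2 = 6.
S4 applies (level before this adjustment is 6 ≥ 5, so +4): 6 + 4 = 10.
S5 applies: 10 + 2 = 12.
Final offense level: 12.
Criminal history: 15 prior points → Category 5 (13+).
Level 12 falls in the 12-14 band.
Grid: Level 12-14 × Category 5 = 55-63 months.

55-63 months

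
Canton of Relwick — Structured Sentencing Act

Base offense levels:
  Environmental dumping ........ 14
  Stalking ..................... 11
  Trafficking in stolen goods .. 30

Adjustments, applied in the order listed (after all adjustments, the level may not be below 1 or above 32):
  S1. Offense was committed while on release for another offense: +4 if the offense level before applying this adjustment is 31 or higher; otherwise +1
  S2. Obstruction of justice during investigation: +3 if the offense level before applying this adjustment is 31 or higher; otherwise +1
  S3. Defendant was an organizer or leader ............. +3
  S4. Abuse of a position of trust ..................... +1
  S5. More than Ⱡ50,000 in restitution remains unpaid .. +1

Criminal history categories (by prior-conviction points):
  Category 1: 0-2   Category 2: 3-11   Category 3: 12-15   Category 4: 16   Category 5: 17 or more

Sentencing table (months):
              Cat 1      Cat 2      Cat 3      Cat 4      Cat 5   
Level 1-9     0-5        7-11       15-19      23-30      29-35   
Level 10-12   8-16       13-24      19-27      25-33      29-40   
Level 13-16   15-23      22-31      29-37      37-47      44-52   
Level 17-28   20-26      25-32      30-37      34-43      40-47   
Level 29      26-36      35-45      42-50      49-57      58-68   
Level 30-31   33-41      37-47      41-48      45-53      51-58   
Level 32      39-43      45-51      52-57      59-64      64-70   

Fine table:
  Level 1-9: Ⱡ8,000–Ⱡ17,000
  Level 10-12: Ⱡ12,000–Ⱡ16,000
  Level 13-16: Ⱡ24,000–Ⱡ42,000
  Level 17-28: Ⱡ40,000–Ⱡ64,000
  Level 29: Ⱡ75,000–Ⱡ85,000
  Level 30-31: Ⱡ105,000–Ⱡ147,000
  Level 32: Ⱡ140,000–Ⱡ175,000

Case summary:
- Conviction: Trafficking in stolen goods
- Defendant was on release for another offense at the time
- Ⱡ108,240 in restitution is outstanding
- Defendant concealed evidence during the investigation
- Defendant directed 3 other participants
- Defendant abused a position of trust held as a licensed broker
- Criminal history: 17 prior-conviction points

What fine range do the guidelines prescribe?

Base offense level for trafficking in stolen goods: 30.
S1 applies (level before this adjustment is 30 < 31, so +1): 30 + 1 = 31.
S2 applies (level before this adjustment is 31 ≥ 31, so +3): 31 + 3 = 34.
S3 applies: 34 + 3 = 37.
S4 applies: 37 + 1 = 38.
S5 applies: 38 + 1 = 39.
Level 39 exceeds the maximum of 32; capped at 32.
Final offense level: 32.
Level 32 falls in the 32 band.
Fine table: Level 32 → Ⱡ140,000–Ⱡ175,000.

Ⱡ140,000–Ⱡ175,000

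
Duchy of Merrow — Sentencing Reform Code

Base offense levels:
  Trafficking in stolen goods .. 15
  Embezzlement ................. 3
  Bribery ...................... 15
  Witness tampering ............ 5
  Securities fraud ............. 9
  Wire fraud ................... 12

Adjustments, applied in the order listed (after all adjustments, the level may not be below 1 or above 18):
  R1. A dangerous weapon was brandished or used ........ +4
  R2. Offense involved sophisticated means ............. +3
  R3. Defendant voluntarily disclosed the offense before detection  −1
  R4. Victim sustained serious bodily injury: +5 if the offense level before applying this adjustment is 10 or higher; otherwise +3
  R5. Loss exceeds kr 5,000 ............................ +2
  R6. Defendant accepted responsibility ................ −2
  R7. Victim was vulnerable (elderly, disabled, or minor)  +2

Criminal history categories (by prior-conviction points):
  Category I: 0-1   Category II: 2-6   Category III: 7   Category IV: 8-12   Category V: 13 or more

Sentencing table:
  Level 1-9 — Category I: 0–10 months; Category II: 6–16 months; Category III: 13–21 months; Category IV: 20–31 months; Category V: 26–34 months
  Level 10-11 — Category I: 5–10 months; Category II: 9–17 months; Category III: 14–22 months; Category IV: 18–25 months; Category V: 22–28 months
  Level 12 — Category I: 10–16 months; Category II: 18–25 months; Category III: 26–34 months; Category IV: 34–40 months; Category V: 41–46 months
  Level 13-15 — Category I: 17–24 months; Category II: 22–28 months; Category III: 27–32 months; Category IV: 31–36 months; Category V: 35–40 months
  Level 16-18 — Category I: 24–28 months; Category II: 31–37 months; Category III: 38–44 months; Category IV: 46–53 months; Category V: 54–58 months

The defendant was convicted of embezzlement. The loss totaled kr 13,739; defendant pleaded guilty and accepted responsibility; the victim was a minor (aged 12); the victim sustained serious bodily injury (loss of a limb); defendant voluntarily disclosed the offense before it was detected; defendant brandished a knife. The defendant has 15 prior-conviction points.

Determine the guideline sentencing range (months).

22-28 months

Base offense level for embezzlement: 3.
R1 applies: 3 + 4 = 7.
R3 applies: 7 − 1 = 6.
R4 applies (level before this adjustment is 6 < 10, so +3): 6 + 3 = 9.
R5 applies: 9 + 2 = 11.
R6 applies: 11 − 2 = 9.
R7 applies: 9 + 2 = 11.
Final offense level: 11.
Criminal history: 15 prior points → Category V (13+).
Level 11 falls in the 10-11 band.
Grid: Level 10-11 × Category V = 22-28 months.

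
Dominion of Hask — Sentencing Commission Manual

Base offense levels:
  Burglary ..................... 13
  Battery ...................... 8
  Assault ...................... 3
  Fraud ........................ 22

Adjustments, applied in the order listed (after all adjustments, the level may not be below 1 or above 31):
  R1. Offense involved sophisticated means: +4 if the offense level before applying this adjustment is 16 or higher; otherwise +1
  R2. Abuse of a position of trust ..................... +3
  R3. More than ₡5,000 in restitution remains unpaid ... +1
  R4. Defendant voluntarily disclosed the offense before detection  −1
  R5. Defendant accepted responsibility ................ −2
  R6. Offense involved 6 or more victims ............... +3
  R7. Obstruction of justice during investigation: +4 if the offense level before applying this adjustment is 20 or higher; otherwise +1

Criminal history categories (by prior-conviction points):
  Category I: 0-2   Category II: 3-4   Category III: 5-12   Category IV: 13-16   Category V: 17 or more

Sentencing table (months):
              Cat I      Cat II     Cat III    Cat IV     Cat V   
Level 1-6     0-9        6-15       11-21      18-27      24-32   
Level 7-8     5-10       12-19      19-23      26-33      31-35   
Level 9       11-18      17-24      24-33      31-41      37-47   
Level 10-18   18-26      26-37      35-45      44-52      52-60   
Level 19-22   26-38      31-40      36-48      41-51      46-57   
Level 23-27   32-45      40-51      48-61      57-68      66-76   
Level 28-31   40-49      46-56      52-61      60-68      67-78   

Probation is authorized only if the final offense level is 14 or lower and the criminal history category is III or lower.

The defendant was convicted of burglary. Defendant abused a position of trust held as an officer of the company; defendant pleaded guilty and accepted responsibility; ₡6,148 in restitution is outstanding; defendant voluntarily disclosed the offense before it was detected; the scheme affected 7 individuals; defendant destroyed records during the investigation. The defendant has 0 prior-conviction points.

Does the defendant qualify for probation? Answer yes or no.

Base offense level for burglary: 13.
R2 applies: 13 + 3 = 16.
R3 applies: 16 + 1 = 17.
R4 applies: 17 − 1 = 16.
R5 applies: 16 − 2 = 14.
R6 applies: 14 + 3 = 17.
R7 applies (level before this adjustment is 17 < 20, so +1): 17 + 1 = 18.
Final offense level: 18.
Criminal history: 0 prior points → Category I (0-2).
Level 18 falls in the 10-18 band.
Grid: Level 10-18 × Category I = 18-26 months.
Probation check: level 18 > 14 and category I ≤ III → not eligible.

No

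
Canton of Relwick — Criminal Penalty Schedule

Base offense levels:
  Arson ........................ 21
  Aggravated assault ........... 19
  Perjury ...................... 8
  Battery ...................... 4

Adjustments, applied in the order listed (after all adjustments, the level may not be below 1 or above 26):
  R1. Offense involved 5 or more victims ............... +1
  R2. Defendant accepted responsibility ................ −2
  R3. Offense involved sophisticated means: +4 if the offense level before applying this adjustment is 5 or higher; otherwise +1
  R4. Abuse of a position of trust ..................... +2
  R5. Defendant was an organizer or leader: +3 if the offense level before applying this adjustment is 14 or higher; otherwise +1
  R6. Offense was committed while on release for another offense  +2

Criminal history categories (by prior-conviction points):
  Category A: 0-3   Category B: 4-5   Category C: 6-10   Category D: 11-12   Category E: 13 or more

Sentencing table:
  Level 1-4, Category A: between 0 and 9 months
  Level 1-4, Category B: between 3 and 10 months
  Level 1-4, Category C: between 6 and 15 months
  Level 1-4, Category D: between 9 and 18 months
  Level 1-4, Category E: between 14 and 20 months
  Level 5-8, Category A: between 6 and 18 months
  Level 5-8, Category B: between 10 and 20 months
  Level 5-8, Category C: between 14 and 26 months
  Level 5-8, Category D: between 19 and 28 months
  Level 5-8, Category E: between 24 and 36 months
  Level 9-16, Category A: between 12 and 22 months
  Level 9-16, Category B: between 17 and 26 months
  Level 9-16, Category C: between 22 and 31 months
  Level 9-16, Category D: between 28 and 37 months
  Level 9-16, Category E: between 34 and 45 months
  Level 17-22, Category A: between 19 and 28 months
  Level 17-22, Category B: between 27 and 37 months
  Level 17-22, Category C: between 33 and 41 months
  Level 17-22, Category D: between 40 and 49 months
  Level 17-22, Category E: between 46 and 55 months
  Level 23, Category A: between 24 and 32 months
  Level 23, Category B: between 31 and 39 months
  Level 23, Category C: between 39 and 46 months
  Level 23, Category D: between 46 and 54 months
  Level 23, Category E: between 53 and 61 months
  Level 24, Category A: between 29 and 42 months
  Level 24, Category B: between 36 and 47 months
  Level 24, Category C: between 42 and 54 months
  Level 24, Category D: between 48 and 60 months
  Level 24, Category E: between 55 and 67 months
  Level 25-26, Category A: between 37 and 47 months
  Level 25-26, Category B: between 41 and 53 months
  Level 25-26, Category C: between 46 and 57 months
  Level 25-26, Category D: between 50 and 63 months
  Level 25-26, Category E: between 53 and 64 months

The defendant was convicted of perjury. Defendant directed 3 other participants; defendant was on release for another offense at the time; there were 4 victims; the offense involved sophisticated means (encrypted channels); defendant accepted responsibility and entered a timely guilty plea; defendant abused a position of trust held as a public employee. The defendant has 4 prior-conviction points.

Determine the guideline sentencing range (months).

17-26 months

Base offense level for perjury: 8.
R2 applies: 8 − 2 = 6.
R3 applies (level before this adjustment is 6 ≥ 5, so +4): 6 + 4 = 10.
R4 applies: 10 + 2 = 12.
R5 applies (level before this adjustment is 12 < 14, so +1): 12 + 1 = 13.
R6 applies: 13 + 2 = 15.
Final offense level: 15.
Criminal history: 4 prior points → Category B (4-5).
Level 15 falls in the 9-16 band.
Grid: Level 9-16 × Category B = 17-26 months.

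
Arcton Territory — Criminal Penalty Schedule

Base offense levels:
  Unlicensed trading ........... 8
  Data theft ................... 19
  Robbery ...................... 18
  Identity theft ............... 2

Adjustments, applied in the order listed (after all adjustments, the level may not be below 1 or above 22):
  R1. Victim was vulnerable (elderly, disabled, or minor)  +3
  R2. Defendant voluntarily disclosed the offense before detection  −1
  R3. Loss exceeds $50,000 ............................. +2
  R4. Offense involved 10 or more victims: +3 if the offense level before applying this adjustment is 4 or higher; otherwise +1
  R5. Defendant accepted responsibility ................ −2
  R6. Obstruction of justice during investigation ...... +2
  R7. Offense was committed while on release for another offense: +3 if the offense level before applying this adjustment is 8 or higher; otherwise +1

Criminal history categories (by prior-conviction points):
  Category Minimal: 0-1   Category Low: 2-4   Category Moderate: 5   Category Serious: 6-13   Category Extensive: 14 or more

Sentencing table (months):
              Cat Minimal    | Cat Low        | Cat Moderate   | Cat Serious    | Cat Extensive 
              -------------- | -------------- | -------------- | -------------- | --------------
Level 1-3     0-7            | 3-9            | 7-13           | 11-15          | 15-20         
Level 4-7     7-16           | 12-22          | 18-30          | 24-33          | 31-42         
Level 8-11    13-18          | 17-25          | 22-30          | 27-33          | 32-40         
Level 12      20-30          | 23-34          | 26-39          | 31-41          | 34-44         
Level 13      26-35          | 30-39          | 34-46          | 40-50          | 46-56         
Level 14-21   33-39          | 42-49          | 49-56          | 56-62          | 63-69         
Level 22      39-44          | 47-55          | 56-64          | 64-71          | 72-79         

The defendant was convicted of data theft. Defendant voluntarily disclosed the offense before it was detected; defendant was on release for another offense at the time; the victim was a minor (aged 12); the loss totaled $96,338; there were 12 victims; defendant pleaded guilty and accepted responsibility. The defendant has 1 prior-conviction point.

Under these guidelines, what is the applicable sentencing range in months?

Base offense level for data theft: 19.
R1 applies: 19 + 3 = 22.
R2 applies: 22 − 1 = 21.
R3 applies: 21 + 2 = 23.
R4 applies (level before this adjustment is 23 ≥ 4, so +3): 23 + 3 = 26.
R5 applies: 26 − 2 = 24.
R6 does not apply.
R7 applies (level before this adjustment is 24 ≥ 8, so +3): 24 + 3 = 27.
Level 27 exceeds the maximum of 22; capped at 22.
Final offense level: 22.
Criminal history: 1 prior point → Category Minimal (0-1).
Level 22 falls in the 22 band.
Grid: Level 22 × Category Minimal = 39-44 months.

39-44 months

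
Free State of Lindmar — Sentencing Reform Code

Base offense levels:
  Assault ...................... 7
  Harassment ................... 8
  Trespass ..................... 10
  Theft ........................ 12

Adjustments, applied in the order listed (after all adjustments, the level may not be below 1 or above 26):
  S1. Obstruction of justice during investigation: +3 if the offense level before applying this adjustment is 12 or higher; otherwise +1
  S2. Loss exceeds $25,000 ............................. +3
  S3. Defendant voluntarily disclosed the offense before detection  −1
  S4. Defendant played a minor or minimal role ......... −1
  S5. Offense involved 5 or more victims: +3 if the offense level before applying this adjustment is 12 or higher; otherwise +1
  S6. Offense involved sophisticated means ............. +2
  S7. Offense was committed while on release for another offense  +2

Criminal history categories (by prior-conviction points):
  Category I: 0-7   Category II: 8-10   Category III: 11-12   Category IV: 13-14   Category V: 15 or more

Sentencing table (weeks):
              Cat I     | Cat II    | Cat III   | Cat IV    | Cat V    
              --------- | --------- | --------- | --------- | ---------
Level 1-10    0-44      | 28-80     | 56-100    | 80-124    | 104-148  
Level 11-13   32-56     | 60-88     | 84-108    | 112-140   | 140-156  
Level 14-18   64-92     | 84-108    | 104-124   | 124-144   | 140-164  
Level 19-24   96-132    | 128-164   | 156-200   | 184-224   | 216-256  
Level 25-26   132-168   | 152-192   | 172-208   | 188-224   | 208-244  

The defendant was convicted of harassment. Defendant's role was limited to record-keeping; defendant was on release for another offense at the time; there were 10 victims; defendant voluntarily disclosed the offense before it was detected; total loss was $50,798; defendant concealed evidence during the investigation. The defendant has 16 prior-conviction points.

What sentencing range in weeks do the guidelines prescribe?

Base offense level for harassment: 8.
S1 applies (level before this adjustment is 8 < 12, so +1): 8 + 1 = 9.
S2 applies: 9 + 3 = 12.
S3 applies: 12 − 1 = 11.
S4 applies: 11 − 1 = 10.
S5 applies (level before this adjustment is 10 < 12, so +1): 10 + 1 = 11.
S7 applies: 11 + 2 = 13.
Final offense level: 13.
Criminal history: 16 prior points → Category V (15+).
Level 13 falls in the 11-13 band.
Grid: Level 11-13 × Category V = 140-156 weeks.

140-156 weeks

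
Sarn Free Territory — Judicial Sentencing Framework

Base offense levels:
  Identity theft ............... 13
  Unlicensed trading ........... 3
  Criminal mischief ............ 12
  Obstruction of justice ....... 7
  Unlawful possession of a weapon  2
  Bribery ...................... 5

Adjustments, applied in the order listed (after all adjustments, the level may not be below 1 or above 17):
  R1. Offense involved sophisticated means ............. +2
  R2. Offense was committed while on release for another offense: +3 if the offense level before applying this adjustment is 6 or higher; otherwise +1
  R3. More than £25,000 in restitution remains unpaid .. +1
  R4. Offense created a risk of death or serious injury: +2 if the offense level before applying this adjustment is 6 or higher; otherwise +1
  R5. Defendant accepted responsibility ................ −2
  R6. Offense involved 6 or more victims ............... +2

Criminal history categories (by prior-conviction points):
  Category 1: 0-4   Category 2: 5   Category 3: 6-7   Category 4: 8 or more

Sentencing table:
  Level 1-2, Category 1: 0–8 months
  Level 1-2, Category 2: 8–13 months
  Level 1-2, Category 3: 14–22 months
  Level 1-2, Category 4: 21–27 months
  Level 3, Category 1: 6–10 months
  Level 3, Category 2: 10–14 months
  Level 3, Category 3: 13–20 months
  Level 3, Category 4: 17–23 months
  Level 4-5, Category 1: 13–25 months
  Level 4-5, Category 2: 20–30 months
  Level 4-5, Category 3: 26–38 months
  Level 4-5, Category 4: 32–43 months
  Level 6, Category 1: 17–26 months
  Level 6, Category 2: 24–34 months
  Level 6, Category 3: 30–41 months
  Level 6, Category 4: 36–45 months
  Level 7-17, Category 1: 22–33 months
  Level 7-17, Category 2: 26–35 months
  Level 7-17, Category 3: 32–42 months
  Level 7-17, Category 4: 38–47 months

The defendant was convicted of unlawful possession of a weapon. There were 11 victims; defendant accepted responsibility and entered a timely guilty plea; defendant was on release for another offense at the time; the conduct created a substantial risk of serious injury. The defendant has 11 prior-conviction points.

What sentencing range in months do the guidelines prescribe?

Base offense level for unlawful possession of a weapon: 2.
R2 applies (level before this adjustment is 2 < 6, so +1): 2 + 1 = 3.
R3 does not apply.
R4 applies (level before this adjustment is 3 < 6, so +1): 3 + 1 = 4.
R5 applies: 4 − 2 = 2.
R6 applies: 2 + 2 = 4.
Final offense level: 4.
Criminal history: 11 prior points → Category 4 (8+).
Level 4 falls in the 4-5 band.
Grid: Level 4-5 × Category 4 = 32-43 months.

32-43 months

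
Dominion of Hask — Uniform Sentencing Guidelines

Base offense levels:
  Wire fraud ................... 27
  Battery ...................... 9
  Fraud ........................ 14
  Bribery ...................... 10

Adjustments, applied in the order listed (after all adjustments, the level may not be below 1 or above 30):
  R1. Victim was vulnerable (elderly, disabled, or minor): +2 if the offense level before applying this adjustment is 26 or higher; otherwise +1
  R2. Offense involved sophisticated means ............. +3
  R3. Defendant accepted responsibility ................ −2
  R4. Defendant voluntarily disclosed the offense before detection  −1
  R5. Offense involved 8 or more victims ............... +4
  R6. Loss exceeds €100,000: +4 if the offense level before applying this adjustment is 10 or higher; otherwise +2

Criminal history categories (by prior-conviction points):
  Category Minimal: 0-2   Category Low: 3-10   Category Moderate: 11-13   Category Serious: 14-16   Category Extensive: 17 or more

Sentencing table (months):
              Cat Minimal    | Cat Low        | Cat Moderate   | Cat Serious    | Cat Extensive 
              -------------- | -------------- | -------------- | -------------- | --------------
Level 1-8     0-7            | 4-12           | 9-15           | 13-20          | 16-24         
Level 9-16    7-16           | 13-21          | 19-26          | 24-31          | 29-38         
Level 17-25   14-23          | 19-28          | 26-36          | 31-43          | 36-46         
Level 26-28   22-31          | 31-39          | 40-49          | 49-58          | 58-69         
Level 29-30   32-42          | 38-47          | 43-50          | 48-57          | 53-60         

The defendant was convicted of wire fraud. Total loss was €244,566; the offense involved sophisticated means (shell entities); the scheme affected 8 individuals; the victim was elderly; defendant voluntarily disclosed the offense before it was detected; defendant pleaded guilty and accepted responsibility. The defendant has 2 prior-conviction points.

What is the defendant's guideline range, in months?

32-42 months

Base offense level for wire fraud: 27.
R1 applies (level before this adjustment is 27 ≥ 26, so +2): 27 + 2 = 29.
R2 applies: 29 + 3 = 32.
R3 applies: 32 − 2 = 30.
R4 applies: 30 − 1 = 29.
R5 applies: 29 + 4 = 33.
R6 applies (level before this adjustment is 33 ≥ 10, so +4): 33 + 4 = 37.
Level 37 exceeds the maximum of 30; capped at 30.
Final offense level: 30.
Criminal history: 2 prior points → Category Minimal (0-2).
Level 30 falls in the 29-30 band.
Grid: Level 29-30 × Category Minimal = 32-42 months.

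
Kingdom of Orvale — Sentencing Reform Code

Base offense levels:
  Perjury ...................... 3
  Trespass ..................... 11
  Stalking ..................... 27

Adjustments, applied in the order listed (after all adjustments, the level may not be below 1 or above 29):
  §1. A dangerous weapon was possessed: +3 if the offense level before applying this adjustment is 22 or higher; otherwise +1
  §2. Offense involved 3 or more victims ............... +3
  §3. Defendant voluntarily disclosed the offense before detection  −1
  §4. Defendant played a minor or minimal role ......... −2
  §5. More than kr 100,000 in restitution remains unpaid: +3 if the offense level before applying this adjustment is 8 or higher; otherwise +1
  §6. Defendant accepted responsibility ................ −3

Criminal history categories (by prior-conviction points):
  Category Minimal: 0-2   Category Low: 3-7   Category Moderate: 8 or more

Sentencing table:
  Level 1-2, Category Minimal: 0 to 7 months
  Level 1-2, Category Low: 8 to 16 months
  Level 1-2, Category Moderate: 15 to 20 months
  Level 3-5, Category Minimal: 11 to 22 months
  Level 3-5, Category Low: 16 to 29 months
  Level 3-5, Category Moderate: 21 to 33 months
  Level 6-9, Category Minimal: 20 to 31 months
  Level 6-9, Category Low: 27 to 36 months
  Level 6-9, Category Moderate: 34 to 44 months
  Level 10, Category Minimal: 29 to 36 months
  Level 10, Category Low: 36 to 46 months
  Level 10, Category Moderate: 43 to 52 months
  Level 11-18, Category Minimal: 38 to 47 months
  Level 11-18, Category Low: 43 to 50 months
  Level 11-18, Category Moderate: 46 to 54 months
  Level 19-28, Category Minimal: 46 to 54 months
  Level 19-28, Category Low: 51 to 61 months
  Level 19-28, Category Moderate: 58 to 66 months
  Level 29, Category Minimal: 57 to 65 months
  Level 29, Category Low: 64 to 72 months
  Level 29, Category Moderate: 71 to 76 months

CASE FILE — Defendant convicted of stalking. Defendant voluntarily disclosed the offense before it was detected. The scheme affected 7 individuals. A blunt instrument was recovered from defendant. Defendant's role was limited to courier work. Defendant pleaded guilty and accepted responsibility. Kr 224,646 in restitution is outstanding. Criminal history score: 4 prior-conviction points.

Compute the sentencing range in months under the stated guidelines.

Base offense level for stalking: 27.
§1 applies (level before this adjustment is 27 ≥ 22, so +3): 27 + 3 = 30.
§2 applies: 30 + 3 = 33.
§3 applies: 33 − 1 = 32.
§4 applies: 32 − 2 = 30.
§5 applies (level before this adjustment is 30 ≥ 8, so +3): 30 + 3 = 33.
§6 applies: 33 − 3 = 30.
Level 30 exceeds the maximum of 29; capped at 29.
Final offense level: 29.
Criminal history: 4 prior points → Category Low (3-7).
Level 29 falls in the 29 band.
Grid: Level 29 × Category Low = 64-72 months.

64-72 months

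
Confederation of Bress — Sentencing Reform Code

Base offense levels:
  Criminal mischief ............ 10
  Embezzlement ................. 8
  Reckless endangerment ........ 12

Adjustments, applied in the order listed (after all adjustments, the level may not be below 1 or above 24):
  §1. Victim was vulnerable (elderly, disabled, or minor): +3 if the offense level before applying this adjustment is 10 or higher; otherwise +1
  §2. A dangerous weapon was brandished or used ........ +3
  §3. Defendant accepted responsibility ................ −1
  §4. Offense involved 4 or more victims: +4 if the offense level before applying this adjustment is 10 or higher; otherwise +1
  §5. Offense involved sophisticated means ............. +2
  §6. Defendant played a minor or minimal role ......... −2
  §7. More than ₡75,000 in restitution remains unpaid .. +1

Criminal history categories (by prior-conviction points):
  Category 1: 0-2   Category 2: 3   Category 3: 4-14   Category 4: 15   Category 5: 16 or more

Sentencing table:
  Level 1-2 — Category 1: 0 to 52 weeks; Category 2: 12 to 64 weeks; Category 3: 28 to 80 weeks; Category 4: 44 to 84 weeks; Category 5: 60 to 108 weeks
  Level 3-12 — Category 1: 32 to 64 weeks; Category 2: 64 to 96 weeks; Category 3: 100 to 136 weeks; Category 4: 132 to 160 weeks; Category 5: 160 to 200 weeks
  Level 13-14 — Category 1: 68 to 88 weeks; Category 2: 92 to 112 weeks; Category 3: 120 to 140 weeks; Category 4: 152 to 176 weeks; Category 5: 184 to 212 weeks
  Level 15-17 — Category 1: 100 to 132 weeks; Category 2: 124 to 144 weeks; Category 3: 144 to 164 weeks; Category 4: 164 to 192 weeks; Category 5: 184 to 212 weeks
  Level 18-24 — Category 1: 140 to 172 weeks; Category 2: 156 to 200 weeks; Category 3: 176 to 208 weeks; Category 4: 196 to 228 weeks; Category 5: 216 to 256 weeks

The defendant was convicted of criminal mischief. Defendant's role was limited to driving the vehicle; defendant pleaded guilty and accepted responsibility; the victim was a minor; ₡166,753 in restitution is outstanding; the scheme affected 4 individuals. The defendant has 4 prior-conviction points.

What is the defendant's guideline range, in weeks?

Base offense level for criminal mischief: 10.
§1 applies (level before this adjustment is 10 ≥ 10, so +3): 10 + 3 = 13.
§2 does not apply.
§3 applies: 13 − 1 = 12.
§4 applies (level before this adjustment is 12 ≥ 10, so +4): 12 + 4 = 16.
§6 applies: 16 − 2 = 14.
§7 applies: 14 + 1 = 15.
Final offense level: 15.
Criminal history: 4 prior points → Category 3 (4-14).
Level 15 falls in the 15-17 band.
Grid: Level 15-17 × Category 3 = 144-164 weeks.

144-164 weeks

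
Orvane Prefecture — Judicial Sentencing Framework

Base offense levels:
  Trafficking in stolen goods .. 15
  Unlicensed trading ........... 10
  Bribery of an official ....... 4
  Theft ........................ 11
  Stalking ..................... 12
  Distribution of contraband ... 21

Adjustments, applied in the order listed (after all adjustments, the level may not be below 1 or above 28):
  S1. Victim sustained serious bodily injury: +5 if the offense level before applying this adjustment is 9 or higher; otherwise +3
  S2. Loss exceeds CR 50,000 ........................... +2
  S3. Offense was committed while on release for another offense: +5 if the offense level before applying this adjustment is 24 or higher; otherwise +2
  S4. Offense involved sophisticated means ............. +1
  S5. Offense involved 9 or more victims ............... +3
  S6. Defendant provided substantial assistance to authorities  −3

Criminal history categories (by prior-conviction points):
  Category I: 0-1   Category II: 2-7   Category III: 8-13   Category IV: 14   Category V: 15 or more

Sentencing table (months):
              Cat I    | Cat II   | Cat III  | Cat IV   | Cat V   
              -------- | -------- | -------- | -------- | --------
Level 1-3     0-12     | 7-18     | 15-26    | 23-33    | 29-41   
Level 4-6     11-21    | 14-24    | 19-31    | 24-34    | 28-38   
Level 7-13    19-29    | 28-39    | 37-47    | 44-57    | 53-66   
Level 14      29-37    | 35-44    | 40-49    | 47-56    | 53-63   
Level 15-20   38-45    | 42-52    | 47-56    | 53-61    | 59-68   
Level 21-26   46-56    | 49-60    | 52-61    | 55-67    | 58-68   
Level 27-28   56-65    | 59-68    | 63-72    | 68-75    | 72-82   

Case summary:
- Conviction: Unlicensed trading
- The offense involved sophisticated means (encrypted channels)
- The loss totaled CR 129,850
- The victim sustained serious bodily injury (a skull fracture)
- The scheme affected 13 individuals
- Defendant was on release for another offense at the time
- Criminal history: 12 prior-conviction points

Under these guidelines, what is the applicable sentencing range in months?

52-61 months

Base offense level for unlicensed trading: 10.
S1 applies (level before this adjustment is 10 ≥ 9, so +5): 10 + 5 = 15.
S2 applies: 15 + 2 = 17.
S3 applies (level before this adjustment is 17 < 24, so +2): 17 + 2 = 19.
S4 applies: 19 + 1 = 20.
S5 applies: 20 + 3 = 23.
S6 does not apply.
Final offense level: 23.
Criminal history: 12 prior points → Category III (8-13).
Level 23 falls in the 21-26 band.
Grid: Level 21-26 × Category III = 52-61 months.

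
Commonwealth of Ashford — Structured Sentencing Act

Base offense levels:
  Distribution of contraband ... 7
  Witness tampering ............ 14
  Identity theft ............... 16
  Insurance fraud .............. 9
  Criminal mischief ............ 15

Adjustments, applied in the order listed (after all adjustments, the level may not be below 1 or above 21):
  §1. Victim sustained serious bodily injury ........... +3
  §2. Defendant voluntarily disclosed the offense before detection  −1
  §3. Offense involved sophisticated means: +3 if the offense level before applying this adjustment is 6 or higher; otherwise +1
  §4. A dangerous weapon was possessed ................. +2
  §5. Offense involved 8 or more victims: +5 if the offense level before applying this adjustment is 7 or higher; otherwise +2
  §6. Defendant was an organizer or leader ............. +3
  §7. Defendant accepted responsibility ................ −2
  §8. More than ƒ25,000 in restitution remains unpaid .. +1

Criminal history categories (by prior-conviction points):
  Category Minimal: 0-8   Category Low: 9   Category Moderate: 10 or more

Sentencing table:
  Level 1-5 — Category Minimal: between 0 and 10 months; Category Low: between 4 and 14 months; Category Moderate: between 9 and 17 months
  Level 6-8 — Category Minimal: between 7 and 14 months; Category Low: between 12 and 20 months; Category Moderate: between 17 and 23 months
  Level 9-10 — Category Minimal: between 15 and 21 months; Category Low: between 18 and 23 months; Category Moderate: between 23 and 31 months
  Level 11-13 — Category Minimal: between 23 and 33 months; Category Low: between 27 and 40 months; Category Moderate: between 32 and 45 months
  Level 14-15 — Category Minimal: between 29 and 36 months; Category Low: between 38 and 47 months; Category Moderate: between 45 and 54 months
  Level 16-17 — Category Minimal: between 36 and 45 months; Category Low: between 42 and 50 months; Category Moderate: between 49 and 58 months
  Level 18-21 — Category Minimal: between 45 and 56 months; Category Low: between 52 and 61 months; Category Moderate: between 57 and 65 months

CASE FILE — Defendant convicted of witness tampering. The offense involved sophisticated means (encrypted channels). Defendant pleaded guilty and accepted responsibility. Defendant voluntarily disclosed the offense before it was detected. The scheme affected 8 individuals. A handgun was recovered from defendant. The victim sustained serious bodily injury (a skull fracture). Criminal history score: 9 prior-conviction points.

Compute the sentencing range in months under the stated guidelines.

Base offense level for witness tampering: 14.
§1 applies: 14 + 3 = 17.
§2 applies: 17 − 1 = 16.
§3 applies (level before this adjustment is 16 ≥ 6, so +3): 16 + 3 = 19.
§4 applies: 19 + 2 = 21.
§5 applies (level before this adjustment is 21 ≥ 7, so +5): 21 + 5 = 26.
§6 does not apply.
§7 applies: 26 − 2 = 24.
Level 24 exceeds the maximum of 21; capped at 21.
Final offense level: 21.
Criminal history: 9 prior points → Category Low (9).
Level 21 falls in the 18-21 band.
Grid: Level 18-21 × Category Low = 52-61 months.

52-61 months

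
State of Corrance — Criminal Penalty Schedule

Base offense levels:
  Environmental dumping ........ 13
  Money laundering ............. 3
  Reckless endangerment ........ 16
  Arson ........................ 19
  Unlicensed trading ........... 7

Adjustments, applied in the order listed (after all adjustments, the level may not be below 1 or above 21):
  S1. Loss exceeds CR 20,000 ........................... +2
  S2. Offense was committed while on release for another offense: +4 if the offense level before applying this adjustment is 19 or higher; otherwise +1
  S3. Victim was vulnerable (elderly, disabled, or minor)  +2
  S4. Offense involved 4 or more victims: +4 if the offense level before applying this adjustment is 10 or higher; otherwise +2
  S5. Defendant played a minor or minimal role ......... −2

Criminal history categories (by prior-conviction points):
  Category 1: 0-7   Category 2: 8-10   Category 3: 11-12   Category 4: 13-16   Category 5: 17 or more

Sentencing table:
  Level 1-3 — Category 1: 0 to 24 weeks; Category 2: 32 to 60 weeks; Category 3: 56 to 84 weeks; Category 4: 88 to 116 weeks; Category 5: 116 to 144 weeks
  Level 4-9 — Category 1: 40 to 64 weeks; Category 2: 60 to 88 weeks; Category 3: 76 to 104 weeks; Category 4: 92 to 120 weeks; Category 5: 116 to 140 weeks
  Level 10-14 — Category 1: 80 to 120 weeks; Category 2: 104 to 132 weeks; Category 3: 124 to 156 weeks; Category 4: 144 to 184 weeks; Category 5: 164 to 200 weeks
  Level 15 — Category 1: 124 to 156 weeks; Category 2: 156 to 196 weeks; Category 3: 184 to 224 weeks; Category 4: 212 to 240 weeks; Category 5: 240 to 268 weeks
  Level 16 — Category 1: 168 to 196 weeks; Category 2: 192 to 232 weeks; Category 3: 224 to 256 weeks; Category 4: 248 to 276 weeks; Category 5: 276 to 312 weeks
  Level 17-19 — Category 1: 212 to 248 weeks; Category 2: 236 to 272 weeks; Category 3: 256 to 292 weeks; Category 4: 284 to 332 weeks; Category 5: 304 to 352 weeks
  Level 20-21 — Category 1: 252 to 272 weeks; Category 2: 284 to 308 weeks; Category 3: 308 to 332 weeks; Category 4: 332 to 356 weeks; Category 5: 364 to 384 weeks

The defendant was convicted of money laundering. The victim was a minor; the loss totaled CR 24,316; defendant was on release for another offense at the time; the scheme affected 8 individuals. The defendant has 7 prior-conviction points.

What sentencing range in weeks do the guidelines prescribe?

80-120 weeks

Base offense level for money laundering: 3.
S1 applies: 3 + 2 = 5.
S2 applies (level before this adjustment is 5 < 19, so +1): 5 + 1 = 6.
S3 applies: 6 + 2 = 8.
S4 applies (level before this adjustment is 8 < 10, so +2): 8 + 2 = 10.
Final offense level: 10.
Criminal history: 7 prior points → Category 1 (0-7).
Level 10 falls in the 10-14 band.
Grid: Level 10-14 × Category 1 = 80-120 weeks.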